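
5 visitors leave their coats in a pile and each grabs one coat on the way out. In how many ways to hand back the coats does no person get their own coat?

44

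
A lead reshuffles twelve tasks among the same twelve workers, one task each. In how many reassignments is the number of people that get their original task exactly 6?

Choose which 6 of the 12 are fixed: C(12,6) = 924.
The remaining 6 must be deranged: !6 = 265.
Total: 924 × 265 = 244860.

244860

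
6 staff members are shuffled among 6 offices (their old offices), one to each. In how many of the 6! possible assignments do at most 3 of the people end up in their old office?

704

Sum C(6,i)·!(6-i) for i = 0..3:
  i=0: C(6,0)·!6 = 1·265 = 265
  i=1: C(6,1)·!5 = 6·44 = 264
  i=2: C(6,2)·!4 = 15·9 = 135
  i=3: C(6,3)·!3 = 20·2 = 40
Total = 704.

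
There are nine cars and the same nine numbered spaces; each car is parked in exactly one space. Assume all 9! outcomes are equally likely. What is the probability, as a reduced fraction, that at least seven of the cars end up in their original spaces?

Favorable outcomes: Σ_{i≥7} C(9,i)·!(9-i) = 36·1 + 9·0 + 1·1 = 37.
Total outcomes: 9! = 362880.
Probability = 37/362880 = 37/362880.

37/362880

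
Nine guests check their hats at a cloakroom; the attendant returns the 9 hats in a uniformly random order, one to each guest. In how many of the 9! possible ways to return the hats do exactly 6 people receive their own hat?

168

Choose which 6 of the 9 are fixed: C(9,6) = 84.
The other 3 form a derangement: !3 = 2.
Total: 84 × 2 = 168.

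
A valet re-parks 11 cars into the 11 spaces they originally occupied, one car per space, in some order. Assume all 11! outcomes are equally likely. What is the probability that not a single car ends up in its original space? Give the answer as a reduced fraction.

1468457/3991680

Favorable outcomes: !11 = 14684570.
Total outcomes: 11! = 39916800.
Probability = 14684570/39916800 = 1468457/3991680.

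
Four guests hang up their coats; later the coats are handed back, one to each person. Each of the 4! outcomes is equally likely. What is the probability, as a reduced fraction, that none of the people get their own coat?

3/8

Favorable outcomes: !4 = 9.
Total outcomes: 4! = 24.
Probability = 9/24 = 3/8.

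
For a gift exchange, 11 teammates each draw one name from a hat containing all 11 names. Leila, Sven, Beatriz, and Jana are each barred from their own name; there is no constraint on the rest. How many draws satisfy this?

Inclusion-exclusion on the 4 forbidden self-matches:
Σ_{j=0}^{4} (-1)^j C(4,j)(11-j)!
= C(4,0)·11! - C(4,1)·10! + C(4,2)·9! - C(4,3)·8! + C(4,4)·7!
= 39916800 - 14515200 + 2177280 - 161280 + 5040
= 27422640

27422640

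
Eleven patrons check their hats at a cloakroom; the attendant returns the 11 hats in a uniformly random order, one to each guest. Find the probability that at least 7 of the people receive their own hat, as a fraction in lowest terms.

Favorable outcomes: Σ_{i≥7} C(11,i)·!(11-i) = 330·9 + 165·2 + 55·1 + 11·0 + 1·1 = 3356.
Total outcomes: 11! = 39916800.
Probability = 3356/39916800 = 839/9979200.

839/9979200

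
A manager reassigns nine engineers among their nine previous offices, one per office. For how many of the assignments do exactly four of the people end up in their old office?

5544

Choose which 4 of the 9 are fixed: C(9,4) = 126.
The remaining 5 must be deranged: !5 = 44.
Total: 126 × 44 = 5544.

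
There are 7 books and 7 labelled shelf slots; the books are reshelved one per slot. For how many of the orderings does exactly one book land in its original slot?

1855

Pick the single fixed position: C(7,1) = 7 ways.
The other 6 form a derangement: !6 = 265.
Total: 7 × 265 = 1855.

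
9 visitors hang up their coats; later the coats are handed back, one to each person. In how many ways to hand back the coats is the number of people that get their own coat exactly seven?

Choose which 7 of the 9 are fixed: C(9,7) = 36.
The other 2 form a derangement: !2 = 1.
Total: 36 × 1 = 36.

36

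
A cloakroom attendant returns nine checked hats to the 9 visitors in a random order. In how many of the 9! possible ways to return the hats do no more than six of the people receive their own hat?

362843

Sum C(9,i)·!(9-i) for i = 0..6:
  i=0: C(9,0)·!9 = 1·133496 = 133496
  i=1: C(9,1)·!8 = 9·14833 = 133497
  i=2: C(9,2)·!7 = 36·1854 = 66744
  i=3: C(9,3)·!6 = 84·265 = 22260
  i=4: C(9,4)·!5 = 126·44 = 5544
  i=5: C(9,5)·!4 = 126·9 = 1134
  i=6: C(9,6)·!3 = 84·2 = 168
Total = 362843.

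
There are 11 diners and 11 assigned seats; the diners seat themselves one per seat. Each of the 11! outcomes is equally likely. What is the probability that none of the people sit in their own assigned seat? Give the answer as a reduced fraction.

1468457/3991680

Favorable outcomes: !11 = 14684570.
Total outcomes: 11! = 39916800.
Probability = 14684570/39916800 = 1468457/3991680.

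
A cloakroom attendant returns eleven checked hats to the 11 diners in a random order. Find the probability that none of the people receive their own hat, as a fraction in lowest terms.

Favorable outcomes: !11 = 14684570.
Total outcomes: 11! = 39916800.
Probability = 14684570/39916800 = 1468457/3991680.

1468457/3991680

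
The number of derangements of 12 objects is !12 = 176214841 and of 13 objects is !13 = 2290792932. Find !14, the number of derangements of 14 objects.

32071101049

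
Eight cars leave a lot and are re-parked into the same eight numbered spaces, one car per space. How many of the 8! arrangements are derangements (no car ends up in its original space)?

Use !n = (n-1)(!(n-1) + !(n-2)).
!8 = 7·(1854 + 265) = 7·2119 = 14833

14833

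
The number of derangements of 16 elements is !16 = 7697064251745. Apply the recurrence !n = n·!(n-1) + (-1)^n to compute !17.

!17 = 17·7697064251745 - 1 = 130850092279664.

130850092279664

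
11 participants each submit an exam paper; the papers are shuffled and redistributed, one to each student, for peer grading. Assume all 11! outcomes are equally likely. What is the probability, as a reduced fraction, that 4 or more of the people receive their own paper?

Favorable outcomes: Σ_{i≥4} C(11,i)·!(11-i) = 330·1854 + 462·265 + 462·44 + 330·9 + 165·2 + 55·1 + 11·0 + 1·1 = 757934.
Total outcomes: 11! = 39916800.
Probability = 757934/39916800 = 378967/19958400.

378967/19958400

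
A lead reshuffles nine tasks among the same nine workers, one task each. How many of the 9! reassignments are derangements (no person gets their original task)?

133496

Use !n = (n-1)(!(n-1) + !(n-2)).
!9 = 8·(14833 + 1854) = 8·16687 = 133496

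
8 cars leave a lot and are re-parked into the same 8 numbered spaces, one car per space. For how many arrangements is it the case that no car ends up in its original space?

14833

The number of derangements of 8 is !8 = Σ_{k=0}^{8} (-1)^k·8!/k!
= 8! - 8!/1! + 8!/2! - 8!/3! + 8!/4! - 8!/5! + 8!/6! - 8!/7! + 8!/8!
= 40320 - 40320 + 20160 - 6720 + 1680 - 336 + 56 - 8 + 1
= 14833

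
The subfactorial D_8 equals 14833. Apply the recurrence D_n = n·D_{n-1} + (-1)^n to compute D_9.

133496

D_9 = 9·14833 - 1 = 133496.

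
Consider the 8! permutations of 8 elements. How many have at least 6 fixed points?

Sum C(8,i)·!(8-i) for i = 6..8:
  i=6: C(8,6)·!2 = 28·1 = 28
  i=7: C(8,7)·!1 = 8·0 = 0
  i=8: C(8,8)·!0 = 1·1 = 1
Total = 29.

29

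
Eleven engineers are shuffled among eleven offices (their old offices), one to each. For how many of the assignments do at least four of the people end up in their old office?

757934

# with exactly i fixed is C(11,i)·!(11-i); sum over i=4..11:
  i=4: C(11,4)·!7 = 330·1854 = 611820
  i=5: C(11,5)·!6 = 462·265 = 122430
  i=6: C(11,6)·!5 = 462·44 = 20328
  i=7: C(11,7)·!4 = 330·9 = 2970
  i=8: C(11,8)·!3 = 165·2 = 330
  i=9: C(11,9)·!2 = 55·1 = 55
  i=10: C(11,10)·!1 = 11·0 = 0
  i=11: C(11,11)·!0 = 1·1 = 1
Total = 757934.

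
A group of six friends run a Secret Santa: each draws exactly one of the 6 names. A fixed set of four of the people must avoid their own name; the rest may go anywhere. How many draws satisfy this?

362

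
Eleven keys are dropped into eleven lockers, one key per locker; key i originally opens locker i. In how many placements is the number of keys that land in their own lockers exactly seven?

Choose which 7 of the 11 are fixed: C(11,7) = 330.
The remaining 4 must be deranged: !4 = 9.
Total: 330 × 9 = 2970.

2970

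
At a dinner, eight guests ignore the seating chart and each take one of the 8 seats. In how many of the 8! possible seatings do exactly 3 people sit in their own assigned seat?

2464

Choose which 3 of the 8 are fixed: C(8,3) = 56.
The other 5 form a derangement: !5 = 44.
Total: 56 × 44 = 2464.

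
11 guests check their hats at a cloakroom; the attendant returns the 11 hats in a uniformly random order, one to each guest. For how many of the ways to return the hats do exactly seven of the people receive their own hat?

Choose which 7 of the 11 are fixed: C(11,7) = 330.
The remaining 4 must be deranged: !4 = 9.
Total: 330 × 9 = 2970.

2970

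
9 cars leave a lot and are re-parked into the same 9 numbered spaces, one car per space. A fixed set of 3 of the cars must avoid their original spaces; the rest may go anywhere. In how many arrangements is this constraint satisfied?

Inclusion-exclusion on the 3 forbidden self-matches:
Σ_{j=0}^{3} (-1)^j C(3,j)(9-j)!
= C(3,0)·9! - C(3,1)·8! + C(3,2)·7! - C(3,3)·6!
= 362880 - 120960 + 15120 - 720
= 256320

256320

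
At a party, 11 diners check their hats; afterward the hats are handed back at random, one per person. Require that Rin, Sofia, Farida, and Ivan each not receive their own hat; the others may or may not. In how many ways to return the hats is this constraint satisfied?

27422640

Let A_j be the event that the j-th constrained one is fixed. By inclusion-exclusion over the 4 events:
Σ_{j=0}^{4} (-1)^j C(4,j)(11-j)!
= C(4,0)·11! - C(4,1)·10! + C(4,2)·9! - C(4,3)·8! + C(4,4)·7!
= 39916800 - 14515200 + 2177280 - 161280 + 5040
= 27422640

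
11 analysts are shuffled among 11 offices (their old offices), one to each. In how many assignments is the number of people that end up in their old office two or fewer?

36711421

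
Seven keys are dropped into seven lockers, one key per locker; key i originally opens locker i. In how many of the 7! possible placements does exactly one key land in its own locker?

1855

Pick the single fixed position: C(7,1) = 7 ways.
The other 6 form a derangement: !6 = 265.
Total: 7 × 265 = 1855.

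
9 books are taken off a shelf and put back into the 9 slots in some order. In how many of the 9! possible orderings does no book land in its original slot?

133496

Use !n = (n-1)(!(n-1) + !(n-2)).
!9 = 8·(14833 + 1854) = 8·16687 = 133496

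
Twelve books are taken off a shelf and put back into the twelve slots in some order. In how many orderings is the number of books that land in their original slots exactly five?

Pick the 5 fixed positions: C(12,5) = 792 ways.
The remaining 7 must be deranged: !7 = 1854.
Total: 792 × 1854 = 1468368.

1468368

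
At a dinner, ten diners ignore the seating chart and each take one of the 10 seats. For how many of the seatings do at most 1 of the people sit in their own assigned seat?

2669921

Sum C(10,i)·!(10-i) for i = 0..1:
  i=0: C(10,0)·!10 = 1·1334961 = 1334961
  i=1: C(10,1)·!9 = 10·133496 = 1334960
Total = 2669921.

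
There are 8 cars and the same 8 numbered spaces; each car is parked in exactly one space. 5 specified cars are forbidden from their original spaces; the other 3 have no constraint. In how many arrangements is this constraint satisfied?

21234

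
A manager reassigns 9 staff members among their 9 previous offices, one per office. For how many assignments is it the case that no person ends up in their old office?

133496

The number of derangements of 9 is !9 = Σ_{k=0}^{9} (-1)^k·9!/k!
= 9! - 9!/1! + 9!/2! - 9!/3! + 9!/4! - 9!/5! + 9!/6! - 9!/7! + 9!/8! - 9!/9!
= 362880 - 362880 + 181440 - 60480 + 15120 - 3024 + 504 - 72 + 9 - 1
= 133496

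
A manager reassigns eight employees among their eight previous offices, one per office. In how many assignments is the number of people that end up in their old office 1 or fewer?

Sum C(8,i)·!(8-i) for i = 0..1:
  i=0: C(8,0)·!8 = 1·14833 = 14833
  i=1: C(8,1)·!7 = 8·1854 = 14832
Total = 29665.

29665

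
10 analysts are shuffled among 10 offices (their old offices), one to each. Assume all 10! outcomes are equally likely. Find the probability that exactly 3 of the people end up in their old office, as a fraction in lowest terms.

103/1680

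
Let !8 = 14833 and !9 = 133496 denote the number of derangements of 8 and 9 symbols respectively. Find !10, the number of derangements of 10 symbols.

1334961

!10 = (10-1)·(!9 + !8) = 9·(133496 + 14833) = 9·148329 = 1334961.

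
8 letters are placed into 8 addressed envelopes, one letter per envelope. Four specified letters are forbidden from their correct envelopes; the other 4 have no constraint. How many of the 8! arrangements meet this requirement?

Inclusion-exclusion on the 4 forbidden self-matches:
Σ_{j=0}^{4} (-1)^j C(4,j)(8-j)!
= C(4,0)·8! - C(4,1)·7! + C(4,2)·6! - C(4,3)·5! + C(4,4)·4!
= 40320 - 20160 + 4320 - 480 + 24
= 24024

24024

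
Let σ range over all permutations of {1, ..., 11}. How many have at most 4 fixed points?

39770686

Sum C(11,i)·!(11-i) for i = 0..4:
  i=0: C(11,0)·!11 = 1·14684570 = 14684570
  i=1: C(11,1)·!10 = 11·1334961 = 14684571
  i=2: C(11,2)·!9 = 55·133496 = 7342280
  i=3: C(11,3)·!8 = 165·14833 = 2447445
  i=4: C(11,4)·!7 = 330·1854 = 611820
Total = 39770686.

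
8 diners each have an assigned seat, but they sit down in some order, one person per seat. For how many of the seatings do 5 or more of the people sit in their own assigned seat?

141

# with exactly i fixed is C(8,i)·!(8-i); sum over i=5..8:
  i=5: C(8,5)·!3 = 56·2 = 112
  i=6: C(8,6)·!2 = 28·1 = 28
  i=7: C(8,7)·!1 = 8·0 = 0
  i=8: C(8,8)·!0 = 1·1 = 1
Total = 141.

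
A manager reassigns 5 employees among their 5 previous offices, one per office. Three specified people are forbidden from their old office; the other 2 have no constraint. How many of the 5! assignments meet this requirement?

Inclusion-exclusion on the 3 forbidden self-matches:
Σ_{j=0}^{3} (-1)^j C(3,j)(5-j)!
= C(3,0)·5! - C(3,1)·4! + C(3,2)·3! - C(3,3)·2!
= 120 - 72 + 18 - 2
= 64

64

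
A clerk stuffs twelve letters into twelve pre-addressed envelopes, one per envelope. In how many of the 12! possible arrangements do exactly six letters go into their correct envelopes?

244860

Pick the 6 fixed positions: C(12,6) = 924 ways.
The remaining 6 must be deranged: !6 = 265.
Total: 924 × 265 = 244860.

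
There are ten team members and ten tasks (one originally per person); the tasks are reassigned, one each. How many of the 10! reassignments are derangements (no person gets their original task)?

By inclusion-exclusion, !10 = Σ (-1)^k · 10!/k! for k=0..10
= 10! - 10!/1! + 10!/2! - 10!/3! + 10!/4! - 10!/5! + 10!/6! - 10!/7! + 10!/8! - 10!/9! + 10!/10!
= 3628800 - 3628800 + 1814400 - 604800 + 151200 - 30240 + 5040 - 720 + 90 - 10 + 1
= 1334961

1334961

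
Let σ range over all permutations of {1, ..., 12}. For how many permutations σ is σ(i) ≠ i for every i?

176214841

Use !n = (n-1)(!(n-1) + !(n-2)).
!12 = 11·(14684570 + 1334961) = 11·16019531 = 176214841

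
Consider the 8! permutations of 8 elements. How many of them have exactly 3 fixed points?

2464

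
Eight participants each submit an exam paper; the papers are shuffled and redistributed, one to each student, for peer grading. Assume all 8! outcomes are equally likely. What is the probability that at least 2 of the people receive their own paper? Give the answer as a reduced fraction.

2131/8064

Favorable outcomes: Σ_{i≥2} C(8,i)·!(8-i) = 28·265 + 56·44 + 70·9 + 56·2 + 28·1 + 8·0 + 1·1 = 10655.
Total outcomes: 8! = 40320.
Probability = 10655/40320 = 2131/8064.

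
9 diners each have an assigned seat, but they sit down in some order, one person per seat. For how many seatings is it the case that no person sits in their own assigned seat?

133496

!9 = 9! · Σ_{k=0}^{9} (-1)^k/k!
= 9! - 9!/1! + 9!/2! - 9!/3! + 9!/4! - 9!/5! + 9!/6! - 9!/7! + 9!/8! - 9!/9!
= 362880 - 362880 + 181440 - 60480 + 15120 - 3024 + 504 - 72 + 9 - 1
= 133496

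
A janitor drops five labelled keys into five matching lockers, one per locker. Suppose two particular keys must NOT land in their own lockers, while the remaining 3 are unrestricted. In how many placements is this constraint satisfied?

Inclusion-exclusion on the 2 forbidden self-matches:
Σ_{j=0}^{2} (-1)^j C(2,j)(5-j)!
= C(2,0)·5! - C(2,1)·4! + C(2,2)·3!
= 120 - 48 + 6
= 78

78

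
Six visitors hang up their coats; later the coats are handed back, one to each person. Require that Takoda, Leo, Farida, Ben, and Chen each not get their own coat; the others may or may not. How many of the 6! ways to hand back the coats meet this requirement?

Let A_j be the event that the j-th constrained one is fixed. By inclusion-exclusion over the 5 events:
Σ_{j=0}^{5} (-1)^j C(5,j)(6-j)!
= C(5,0)·6! - C(5,1)·5! + C(5,2)·4! - C(5,3)·3! + C(5,4)·2! - C(5,5)·1!
= 720 - 600 + 240 - 60 + 10 - 1
= 309

309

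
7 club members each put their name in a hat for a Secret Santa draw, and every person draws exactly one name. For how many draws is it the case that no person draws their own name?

1854

!7 is the nearest integer to 7!/e.
7! = 5040, and 5040/e ≈ 1854.11, so !7 = 1854.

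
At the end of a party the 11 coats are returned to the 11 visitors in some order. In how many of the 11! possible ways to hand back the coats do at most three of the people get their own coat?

39158866

Sum C(11,i)·!(11-i) for i = 0..3:
  i=0: C(11,0)·!11 = 1·14684570 = 14684570
  i=1: C(11,1)·!10 = 11·1334961 = 14684571
  i=2: C(11,2)·!9 = 55·133496 = 7342280
  i=3: C(11,3)·!8 = 165·14833 = 2447445
Total = 39158866.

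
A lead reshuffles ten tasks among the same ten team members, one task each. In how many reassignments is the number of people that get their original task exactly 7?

Pick the 7 fixed positions: C(10,7) = 120 ways.
The other 3 form a derangement: !3 = 2.
Total: 120 × 2 = 240.

240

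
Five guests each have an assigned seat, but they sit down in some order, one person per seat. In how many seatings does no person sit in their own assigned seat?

Use !n = (n-1)(!(n-1) + !(n-2)).
!5 = 4·(9 + 2) = 4·11 = 44

44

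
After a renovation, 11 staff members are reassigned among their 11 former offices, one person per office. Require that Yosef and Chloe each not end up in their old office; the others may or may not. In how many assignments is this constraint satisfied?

Let A_j be the event that the j-th constrained one is fixed. By inclusion-exclusion over the 2 events:
Σ_{j=0}^{2} (-1)^j C(2,j)(11-j)!
= C(2,0)·11! - C(2,1)·10! + C(2,2)·9!
= 39916800 - 7257600 + 362880
= 33022080

33022080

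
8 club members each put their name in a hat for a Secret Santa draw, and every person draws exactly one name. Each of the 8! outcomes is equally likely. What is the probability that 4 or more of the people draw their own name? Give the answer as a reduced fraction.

257/13440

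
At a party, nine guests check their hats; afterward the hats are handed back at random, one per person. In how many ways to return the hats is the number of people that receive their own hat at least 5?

1339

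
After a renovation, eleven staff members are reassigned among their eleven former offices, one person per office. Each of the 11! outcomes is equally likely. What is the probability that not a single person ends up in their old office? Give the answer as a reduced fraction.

Favorable outcomes: !11 = 14684570.
Total outcomes: 11! = 39916800.
Probability = 14684570/39916800 = 1468457/3991680.

1468457/3991680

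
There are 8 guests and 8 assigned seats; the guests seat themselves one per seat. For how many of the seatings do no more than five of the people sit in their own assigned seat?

40291

# with exactly i fixed is C(8,i)·!(8-i); sum over i=0..5:
  i=0: C(8,0)·!8 = 1·14833 = 14833
  i=1: C(8,1)·!7 = 8·1854 = 14832
  i=2: C(8,2)·!6 = 28·265 = 7420
  i=3: C(8,3)·!5 = 56·44 = 2464
  i=4: C(8,4)·!4 = 70·9 = 630
  i=5: C(8,5)·!3 = 56·2 = 112
Total = 40291.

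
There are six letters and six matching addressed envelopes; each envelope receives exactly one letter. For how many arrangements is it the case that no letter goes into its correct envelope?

265

!6 is the nearest integer to 6!/e.
6! = 720, and 720/e ≈ 264.87, so !6 = 265.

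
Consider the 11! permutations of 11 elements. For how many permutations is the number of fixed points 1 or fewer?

29369141

# with exactly i fixed is C(11,i)·!(11-i); sum over i=0..1:
  i=0: C(11,0)·!11 = 1·14684570 = 14684570
  i=1: C(11,1)·!10 = 11·1334961 = 14684571
Total = 29369141.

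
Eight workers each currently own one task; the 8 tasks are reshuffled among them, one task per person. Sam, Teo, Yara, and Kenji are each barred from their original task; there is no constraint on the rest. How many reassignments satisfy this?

24024

Inclusion-exclusion on the 4 forbidden self-matches:
Σ_{j=0}^{4} (-1)^j C(4,j)(8-j)!
= C(4,0)·8! - C(4,1)·7! + C(4,2)·6! - C(4,3)·5! + C(4,4)·4!
= 40320 - 20160 + 4320 - 480 + 24
= 24024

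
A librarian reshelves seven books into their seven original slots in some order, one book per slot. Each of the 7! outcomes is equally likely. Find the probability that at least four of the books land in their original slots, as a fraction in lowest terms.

Favorable outcomes: Σ_{i≥4} C(7,i)·!(7-i) = 35·2 + 21·1 + 7·0 + 1·1 = 92.
Total outcomes: 7! = 5040.
Probability = 92/5040 = 23/1260.

23/1260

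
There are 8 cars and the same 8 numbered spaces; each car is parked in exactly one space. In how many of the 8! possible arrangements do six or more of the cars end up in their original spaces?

# with exactly i fixed is C(8,i)·!(8-i); sum over i=6..8:
  i=6: C(8,6)·!2 = 28·1 = 28
  i=7: C(8,7)·!1 = 8·0 = 0
  i=8: C(8,8)·!0 = 1·1 = 1
Total = 29.

29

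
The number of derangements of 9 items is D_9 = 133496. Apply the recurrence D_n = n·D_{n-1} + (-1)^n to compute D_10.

1334961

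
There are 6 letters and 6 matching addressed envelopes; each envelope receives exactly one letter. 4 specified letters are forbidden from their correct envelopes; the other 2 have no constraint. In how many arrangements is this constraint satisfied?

362

Inclusion-exclusion on the 4 forbidden self-matches:
Σ_{j=0}^{4} (-1)^j C(4,j)(6-j)!
= C(4,0)·6! - C(4,1)·5! + C(4,2)·4! - C(4,3)·3! + C(4,4)·2!
= 720 - 480 + 144 - 24 + 2
= 362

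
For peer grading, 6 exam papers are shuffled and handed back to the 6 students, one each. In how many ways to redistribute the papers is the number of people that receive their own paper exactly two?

135

Pick the 2 fixed positions: C(6,2) = 15 ways.
The other 4 form a derangement: !4 = 9.
Total: 15 × 9 = 135.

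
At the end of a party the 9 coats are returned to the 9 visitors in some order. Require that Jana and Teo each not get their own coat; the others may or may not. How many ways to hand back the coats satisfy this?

287280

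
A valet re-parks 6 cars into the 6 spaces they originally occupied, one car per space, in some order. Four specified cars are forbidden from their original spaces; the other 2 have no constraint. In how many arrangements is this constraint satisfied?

362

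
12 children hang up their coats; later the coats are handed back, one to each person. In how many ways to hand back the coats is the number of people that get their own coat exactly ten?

66

Choose which 10 of the 12 are fixed: C(12,10) = 66.
The remaining 2 must be deranged: !2 = 1.
Total: 66 × 1 = 66.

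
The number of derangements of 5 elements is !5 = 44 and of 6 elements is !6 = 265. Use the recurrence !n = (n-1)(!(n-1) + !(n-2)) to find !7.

1854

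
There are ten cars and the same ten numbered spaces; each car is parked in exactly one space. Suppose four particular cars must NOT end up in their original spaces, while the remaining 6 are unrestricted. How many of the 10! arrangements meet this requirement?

2399760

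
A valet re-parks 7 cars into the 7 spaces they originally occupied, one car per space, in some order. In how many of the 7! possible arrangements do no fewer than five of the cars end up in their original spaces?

# with exactly i fixed is C(7,i)·!(7-i); sum over i=5..7:
  i=5: C(7,5)·!2 = 21·1 = 21
  i=6: C(7,6)·!1 = 7·0 = 0
  i=7: C(7,7)·!0 = 1·1 = 1
Total = 22.

22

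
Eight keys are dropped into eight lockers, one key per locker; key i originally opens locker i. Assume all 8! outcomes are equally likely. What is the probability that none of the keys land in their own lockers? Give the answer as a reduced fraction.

2119/5760

Favorable outcomes: !8 = 14833.
Total outcomes: 8! = 40320.
Probability = 14833/40320 = 2119/5760.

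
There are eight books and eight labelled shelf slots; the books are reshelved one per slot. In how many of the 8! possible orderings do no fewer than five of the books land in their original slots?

141

# with exactly i fixed is C(8,i)·!(8-i); sum over i=5..8:
  i=5: C(8,5)·!3 = 56·2 = 112
  i=6: C(8,6)·!2 = 28·1 = 28
  i=7: C(8,7)·!1 = 8·0 = 0
  i=8: C(8,8)·!0 = 1·1 = 1
Total = 141.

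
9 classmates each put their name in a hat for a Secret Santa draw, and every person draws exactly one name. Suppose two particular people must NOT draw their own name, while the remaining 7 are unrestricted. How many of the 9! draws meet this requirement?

287280

Inclusion-exclusion on the 2 forbidden self-matches:
Σ_{j=0}^{2} (-1)^j C(2,j)(9-j)!
= C(2,0)·9! - C(2,1)·8! + C(2,2)·7!
= 362880 - 80640 + 5040
= 287280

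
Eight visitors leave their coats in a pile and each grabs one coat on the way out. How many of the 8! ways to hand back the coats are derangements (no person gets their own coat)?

14833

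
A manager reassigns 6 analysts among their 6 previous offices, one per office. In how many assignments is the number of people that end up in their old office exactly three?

Choose which 3 of the 6 are fixed: C(6,3) = 20.
The other 3 form a derangement: !3 = 2.
Total: 20 × 2 = 40.

40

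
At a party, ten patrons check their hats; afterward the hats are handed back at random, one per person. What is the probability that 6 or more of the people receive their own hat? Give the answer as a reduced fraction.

17/28350

Favorable outcomes: Σ_{i≥6} C(10,i)·!(10-i) = 210·9 + 120·2 + 45·1 + 10·0 + 1·1 = 2176.
Total outcomes: 10! = 3628800.
Probability = 2176/3628800 = 17/28350.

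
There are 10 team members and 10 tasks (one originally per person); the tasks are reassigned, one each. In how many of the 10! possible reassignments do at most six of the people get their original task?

3628514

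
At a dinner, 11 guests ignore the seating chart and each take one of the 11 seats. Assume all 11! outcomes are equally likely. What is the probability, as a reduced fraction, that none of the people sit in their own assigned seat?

Favorable outcomes: !11 = 14684570.
Total outcomes: 11! = 39916800.
Probability = 14684570/39916800 = 1468457/3991680.

1468457/3991680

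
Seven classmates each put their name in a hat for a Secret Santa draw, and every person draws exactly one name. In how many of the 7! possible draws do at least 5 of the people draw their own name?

22

# with exactly i fixed is C(7,i)·!(7-i); sum over i=5..7:
  i=5: C(7,5)·!2 = 21·1 = 21
  i=6: C(7,6)·!1 = 7·0 = 0
  i=7: C(7,7)·!0 = 1·1 = 1
Total = 22.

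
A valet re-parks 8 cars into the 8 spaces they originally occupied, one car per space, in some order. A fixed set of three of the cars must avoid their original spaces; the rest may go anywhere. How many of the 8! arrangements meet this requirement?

27240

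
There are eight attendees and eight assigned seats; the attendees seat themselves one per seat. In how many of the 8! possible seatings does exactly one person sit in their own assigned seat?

14832

Pick the single fixed position: C(8,1) = 8 ways.
The remaining 7 must be deranged: !7 = 1854.
Total: 8 × 1854 = 14832.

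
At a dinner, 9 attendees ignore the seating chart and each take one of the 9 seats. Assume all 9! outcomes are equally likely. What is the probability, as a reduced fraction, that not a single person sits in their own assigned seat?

16687/45360

Favorable outcomes: !9 = 133496.
Total outcomes: 9! = 362880.
Probability = 133496/362880 = 16687/45360.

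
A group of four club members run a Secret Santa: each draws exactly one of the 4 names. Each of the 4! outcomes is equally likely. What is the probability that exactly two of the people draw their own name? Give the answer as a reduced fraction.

1/4

Favorable outcomes: C(4,2)·!2 = 6·1 = 6.
Total outcomes: 4! = 24.
Probability = 6/24 = 1/4.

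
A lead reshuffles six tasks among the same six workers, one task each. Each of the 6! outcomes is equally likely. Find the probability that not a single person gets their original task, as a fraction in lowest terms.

53/144

Favorable outcomes: !6 = 265.
Total outcomes: 6! = 720.
Probability = 265/720 = 53/144.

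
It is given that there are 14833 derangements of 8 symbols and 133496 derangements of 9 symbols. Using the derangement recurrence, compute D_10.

1334961

D_10 = (10-1)·(D_9 + D_8) = 9·(133496 + 14833) = 9·148329 = 1334961.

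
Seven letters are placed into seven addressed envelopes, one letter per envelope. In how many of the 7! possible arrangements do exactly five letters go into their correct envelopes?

21

Pick the 5 fixed positions: C(7,5) = 21 ways.
The other 2 form a derangement: !2 = 1.
Total: 21 × 1 = 21.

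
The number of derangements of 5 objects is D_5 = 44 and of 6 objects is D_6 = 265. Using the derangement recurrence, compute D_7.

1854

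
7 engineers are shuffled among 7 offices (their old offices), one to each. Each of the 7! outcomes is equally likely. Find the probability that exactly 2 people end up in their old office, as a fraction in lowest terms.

Favorable outcomes: C(7,2)·!5 = 21·44 = 924.
Total outcomes: 7! = 5040.
Probability = 924/5040 = 11/60.

11/60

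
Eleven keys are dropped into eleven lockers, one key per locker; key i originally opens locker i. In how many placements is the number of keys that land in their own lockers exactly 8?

330

Pick the 8 fixed positions: C(11,8) = 165 ways.
The remaining 3 must be deranged: !3 = 2.
Total: 165 × 2 = 330.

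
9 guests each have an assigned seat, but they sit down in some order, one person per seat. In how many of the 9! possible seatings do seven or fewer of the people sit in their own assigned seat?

362879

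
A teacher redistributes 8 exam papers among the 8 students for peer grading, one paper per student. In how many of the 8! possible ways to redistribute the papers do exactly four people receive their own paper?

630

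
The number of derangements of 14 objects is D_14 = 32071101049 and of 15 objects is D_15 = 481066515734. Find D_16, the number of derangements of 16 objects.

7697064251745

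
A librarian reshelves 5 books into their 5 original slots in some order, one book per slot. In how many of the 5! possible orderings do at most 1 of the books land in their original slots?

89

Sum C(5,i)·!(5-i) for i = 0..1:
  i=0: C(5,0)·!5 = 1·44 = 44
  i=1: C(5,1)·!4 = 5·9 = 45
Total = 89.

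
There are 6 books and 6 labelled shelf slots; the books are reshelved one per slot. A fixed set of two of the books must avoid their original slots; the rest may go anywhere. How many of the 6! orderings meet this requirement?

504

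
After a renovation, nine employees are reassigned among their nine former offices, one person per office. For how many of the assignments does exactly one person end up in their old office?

Choose which one of the 9 is fixed: C(9,1) = 9.
The remaining 8 must be deranged: !8 = 14833.
Total: 9 × 14833 = 133497.

133497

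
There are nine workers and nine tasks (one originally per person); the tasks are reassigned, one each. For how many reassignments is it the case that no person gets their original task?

133496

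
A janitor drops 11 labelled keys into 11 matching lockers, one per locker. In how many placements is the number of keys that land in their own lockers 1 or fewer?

29369141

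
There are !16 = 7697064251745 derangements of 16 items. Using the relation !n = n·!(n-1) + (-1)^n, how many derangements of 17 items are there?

!17 = 17·7697064251745 - 1 = 130850092279664.

130850092279664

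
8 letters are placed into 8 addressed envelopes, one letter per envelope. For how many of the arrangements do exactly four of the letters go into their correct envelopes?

Choose which 4 of the 8 are fixed: C(8,4) = 70.
The remaining 4 must be deranged: !4 = 9.
Total: 70 × 9 = 630.

630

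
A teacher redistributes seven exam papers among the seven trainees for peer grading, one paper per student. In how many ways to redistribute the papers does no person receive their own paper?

By inclusion-exclusion, !7 = Σ (-1)^k · 7!/k! for k=0..7
= 7! - 7!/1! + 7!/2! - 7!/3! + 7!/4! - 7!/5! + 7!/6! - 7!/7!
= 5040 - 5040 + 2520 - 840 + 210 - 42 + 7 - 1
= 1854

1854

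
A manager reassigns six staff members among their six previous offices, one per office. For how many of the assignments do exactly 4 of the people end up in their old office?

15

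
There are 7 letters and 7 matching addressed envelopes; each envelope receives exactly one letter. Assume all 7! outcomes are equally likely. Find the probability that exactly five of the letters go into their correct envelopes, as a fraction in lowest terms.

1/240

Favorable outcomes: C(7,5)·!2 = 21·1 = 21.
Total outcomes: 7! = 5040.
Probability = 21/5040 = 1/240.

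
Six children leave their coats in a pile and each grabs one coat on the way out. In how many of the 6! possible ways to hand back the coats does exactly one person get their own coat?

264

Choose which one of the 6 is fixed: C(6,1) = 6.
The remaining 5 must be deranged: !5 = 44.
Total: 6 × 44 = 264.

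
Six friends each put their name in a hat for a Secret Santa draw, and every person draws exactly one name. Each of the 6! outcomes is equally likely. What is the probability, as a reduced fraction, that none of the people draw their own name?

Favorable outcomes: !6 = 265.
Total outcomes: 6! = 720.
Probability = 265/720 = 53/144.

53/144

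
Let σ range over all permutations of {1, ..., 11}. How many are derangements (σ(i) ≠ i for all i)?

14684570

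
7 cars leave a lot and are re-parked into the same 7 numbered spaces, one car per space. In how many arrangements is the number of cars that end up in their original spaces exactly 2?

Pick the 2 fixed positions: C(7,2) = 21 ways.
The remaining 5 must be deranged: !5 = 44.
Total: 21 × 44 = 924.

924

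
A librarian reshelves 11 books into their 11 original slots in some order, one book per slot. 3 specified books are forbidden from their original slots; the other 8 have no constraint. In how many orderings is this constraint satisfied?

30078720

Inclusion-exclusion on the 3 forbidden self-matches:
Σ_{j=0}^{3} (-1)^j C(3,j)(11-j)!
= C(3,0)·11! - C(3,1)·10! + C(3,2)·9! - C(3,3)·8!
= 39916800 - 10886400 + 1088640 - 40320
= 30078720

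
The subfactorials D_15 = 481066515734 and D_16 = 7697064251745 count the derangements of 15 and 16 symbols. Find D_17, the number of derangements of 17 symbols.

130850092279664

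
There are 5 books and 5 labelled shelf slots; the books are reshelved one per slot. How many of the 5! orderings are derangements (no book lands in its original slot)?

44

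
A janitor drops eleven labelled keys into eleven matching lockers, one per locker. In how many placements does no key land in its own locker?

14684570

The number of derangements of 11 is !11 = Σ_{k=0}^{11} (-1)^k·11!/k!
= 11! - 11!/1! + 11!/2! - 11!/3! + 11!/4! - 11!/5! + 11!/6! - 11!/7! + 11!/8! - 11!/9! + 11!/10! - 11!/11!
= 39916800 - 39916800 + 19958400 - 6652800 + 1663200 - 332640 + 55440 - 7920 + 990 - 110 + 11 - 1
= 14684570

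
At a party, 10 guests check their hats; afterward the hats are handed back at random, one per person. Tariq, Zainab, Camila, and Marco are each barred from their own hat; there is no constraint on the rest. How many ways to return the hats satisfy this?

2399760

Let A_j be the event that the j-th constrained one is fixed. By inclusion-exclusion over the 4 events:
Σ_{j=0}^{4} (-1)^j C(4,j)(10-j)!
= C(4,0)·10! - C(4,1)·9! + C(4,2)·8! - C(4,3)·7! + C(4,4)·6!
= 3628800 - 1451520 + 241920 - 20160 + 720
= 2399760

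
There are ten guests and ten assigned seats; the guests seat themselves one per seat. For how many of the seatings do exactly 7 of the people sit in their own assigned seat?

Pick the 7 fixed positions: C(10,7) = 120 ways.
The other 3 form a derangement: !3 = 2.
Total: 120 × 2 = 240.

240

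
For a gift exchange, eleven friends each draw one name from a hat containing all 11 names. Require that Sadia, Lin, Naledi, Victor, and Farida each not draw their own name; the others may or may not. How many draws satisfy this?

25022880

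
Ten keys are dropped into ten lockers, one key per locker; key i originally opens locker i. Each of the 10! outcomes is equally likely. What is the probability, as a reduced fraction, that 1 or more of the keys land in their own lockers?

28319/44800

Favorable outcomes: Σ_{i≥1} C(10,i)·!(10-i) = 10·133496 + 45·14833 + 120·1854 + 210·265 + 252·44 + 210·9 + 120·2 + 45·1 + 10·0 + 1·1 = 2293839.
Total outcomes: 10! = 3628800.
Probability = 2293839/3628800 = 28319/44800.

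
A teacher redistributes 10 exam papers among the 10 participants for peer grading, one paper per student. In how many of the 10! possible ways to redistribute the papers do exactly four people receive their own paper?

55650

Pick the 4 fixed positions: C(10,4) = 210 ways.
The other 6 form a derangement: !6 = 265.
Total: 210 × 265 = 55650.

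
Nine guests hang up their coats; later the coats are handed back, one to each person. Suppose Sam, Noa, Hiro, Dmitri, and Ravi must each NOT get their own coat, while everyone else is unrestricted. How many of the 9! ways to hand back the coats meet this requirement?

Inclusion-exclusion on the 5 forbidden self-matches:
Σ_{j=0}^{5} (-1)^j C(5,j)(9-j)!
= C(5,0)·9! - C(5,1)·8! + C(5,2)·7! - C(5,3)·6! + C(5,4)·5! - C(5,5)·4!
= 362880 - 201600 + 50400 - 7200 + 600 - 24
= 205056

205056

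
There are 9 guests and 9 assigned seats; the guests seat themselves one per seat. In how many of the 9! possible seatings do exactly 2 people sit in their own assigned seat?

Choose which 2 of the 9 are fixed: C(9,2) = 36.
The other 7 form a derangement: !7 = 1854.
Total: 36 × 1854 = 66744.

66744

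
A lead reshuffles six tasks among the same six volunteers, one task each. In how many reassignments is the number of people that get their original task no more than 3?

Sum C(6,i)·!(6-i) for i = 0..3:
  i=0: C(6,0)·!6 = 1·265 = 265
  i=1: C(6,1)·!5 = 6·44 = 264
  i=2: C(6,2)·!4 = 15·9 = 135
  i=3: C(6,3)·!3 = 20·2 = 40
Total = 704.

704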